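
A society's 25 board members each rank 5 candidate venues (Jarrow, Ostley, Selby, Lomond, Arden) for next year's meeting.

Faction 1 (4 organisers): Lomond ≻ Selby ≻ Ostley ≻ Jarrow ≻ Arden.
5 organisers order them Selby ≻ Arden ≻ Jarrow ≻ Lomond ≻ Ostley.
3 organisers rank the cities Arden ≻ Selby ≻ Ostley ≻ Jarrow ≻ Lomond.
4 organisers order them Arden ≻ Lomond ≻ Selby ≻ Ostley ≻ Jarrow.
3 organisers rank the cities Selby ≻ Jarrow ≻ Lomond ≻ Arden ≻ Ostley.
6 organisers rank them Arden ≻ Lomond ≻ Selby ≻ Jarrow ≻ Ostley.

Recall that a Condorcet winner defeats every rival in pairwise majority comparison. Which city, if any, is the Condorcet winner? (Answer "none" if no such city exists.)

Arden

Check each pair by majority over 25 ballots:
Jarrow vs Ostley: 14 to 11, Jarrow.
Jarrow vs Selby: Selby, 25–0.
Jarrow vs Lomond: 5+3+3 = 11 for Jarrow, 14 for Lomond — Lomond by 14–11.
Jarrow vs Arden: Jarrow preferred on 4+3 = 7 ballots; Arden wins 18–7.
Ostley–Selby: Selby 25–0.
Ostley–Lomond: Lomond 22–3.
Ostley–Arden: Arden 21–4.
Selby vs Lomond: 11 to 14, Lomond.
Selby–Arden: Arden 13–12.
Lomond vs Arden: Lomond preferred on 4+3 = 7 ballots; Arden wins 18–7.
Arden wins every pairwise contest, so Arden is the Condorcet winner.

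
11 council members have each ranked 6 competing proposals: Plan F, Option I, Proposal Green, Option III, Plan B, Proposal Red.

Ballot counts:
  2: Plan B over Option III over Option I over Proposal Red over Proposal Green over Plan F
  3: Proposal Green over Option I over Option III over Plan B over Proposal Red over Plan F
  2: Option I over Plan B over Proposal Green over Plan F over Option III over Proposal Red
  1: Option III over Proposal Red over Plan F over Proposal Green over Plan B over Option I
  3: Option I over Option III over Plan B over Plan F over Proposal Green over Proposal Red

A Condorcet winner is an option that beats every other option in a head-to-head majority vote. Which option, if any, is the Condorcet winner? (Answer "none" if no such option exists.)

Option I

Pairwise majorities:
Plan F–Option I: Option I 10–1.
Plan F–Proposal Green: Proposal Green 7–4.
Plan F vs Option III: Plan F preferred on 2 ballots; Option III wins 9–2.
Plan F vs Plan B: Plan B wins 10–1.
Plan F vs Proposal Red: Proposal Red, 6–5.
Option I vs Proposal Green: Option I wins 7–4.
Option I vs Option III: Option I, 8–3.
Option I vs Plan B: Option I is ranked higher on 3+2+3 = 8 ballots, Plan B on 3. Option I wins 8–3.
Option I vs Proposal Red: Option I preferred on 2+3+2+3 = 10 ballots; Option I wins 10–1.
Proposal Green vs Option III: Option III, 6–5.
Proposal Green vs Plan B: Plan B wins 7–4.
Proposal Green vs Proposal Red: Proposal Green is ranked higher on 3+2+3 = 8 ballots, Proposal Red on 3. Proposal Green wins 8–3.
Option III vs Plan B: Option III, 7–4.
Option III vs Proposal Red: 11 to 0, Option III.
Plan B–Proposal Red: Plan B 10–1.
Option I wins every pairwise contest, so Option I is the Condorcet winner.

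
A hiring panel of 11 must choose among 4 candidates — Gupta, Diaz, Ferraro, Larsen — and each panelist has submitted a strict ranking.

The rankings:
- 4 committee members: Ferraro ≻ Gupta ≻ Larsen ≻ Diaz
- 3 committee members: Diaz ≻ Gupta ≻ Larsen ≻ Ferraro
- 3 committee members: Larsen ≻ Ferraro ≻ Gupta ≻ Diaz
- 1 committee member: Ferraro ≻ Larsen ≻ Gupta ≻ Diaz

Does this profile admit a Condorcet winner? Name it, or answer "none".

none

Check each pair by majority over 11 ballots:
Gupta–Diaz: Gupta 8–3.
Gupta vs Ferraro: Ferraro, 8–3.
Gupta–Larsen: Gupta 7–4.
Diaz vs Ferraro: Ferraro, 8–3.
Diaz–Larsen: Larsen 8–3.
Ferraro vs Larsen: Larsen, 6–5.
Each candidate drops at least one matchup (Gupta loses to Ferraro; Diaz loses to Gupta; Ferraro loses to Larsen; Larsen loses to Gupta); the cycle Gupta → Larsen → Ferraro → Gupta rules out a Condorcet winner.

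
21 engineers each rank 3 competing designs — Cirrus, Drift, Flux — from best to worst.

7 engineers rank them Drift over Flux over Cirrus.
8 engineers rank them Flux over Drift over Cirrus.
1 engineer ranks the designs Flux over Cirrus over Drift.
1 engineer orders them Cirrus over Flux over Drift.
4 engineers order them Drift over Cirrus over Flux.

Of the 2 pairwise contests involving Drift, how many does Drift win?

2

Drift against each rival (21 engineers):
Drift vs Cirrus: Drift, 19–2.
Drift–Flux: Drift 11–10.
Drift beats Cirrus, Flux — 2 pairwise wins.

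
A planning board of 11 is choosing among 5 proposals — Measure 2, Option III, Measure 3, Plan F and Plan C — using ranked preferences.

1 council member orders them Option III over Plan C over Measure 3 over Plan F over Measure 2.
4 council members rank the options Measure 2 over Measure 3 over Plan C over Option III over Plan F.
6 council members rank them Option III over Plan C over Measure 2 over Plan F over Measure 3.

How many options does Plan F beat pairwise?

Plan F against each rival (11 council members):
Plan F vs Measure 2: 1 to 10, Measure 2.
Plan F–Option III: Option III 11–0.
Plan F vs Measure 3: 6 to 5, Plan F.
Plan F vs Plan C: Plan F is ranked higher on 0 ballots, Plan C on 11. Plan C wins 11–0.
Plan F beats Measure 3; loses to Measure 2, Option III, Plan C — 1 pairwise win.

1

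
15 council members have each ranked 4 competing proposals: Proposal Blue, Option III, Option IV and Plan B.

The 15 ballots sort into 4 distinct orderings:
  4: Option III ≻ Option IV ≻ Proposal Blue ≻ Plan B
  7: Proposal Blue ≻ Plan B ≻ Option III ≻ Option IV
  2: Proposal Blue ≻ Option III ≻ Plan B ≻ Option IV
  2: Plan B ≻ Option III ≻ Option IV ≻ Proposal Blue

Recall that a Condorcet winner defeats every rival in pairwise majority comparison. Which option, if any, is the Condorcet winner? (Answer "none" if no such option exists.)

Proposal Blue

Check each pair by majority over 15 ballots:
Proposal Blue vs Option III: Proposal Blue wins 9–6.
Proposal Blue vs Option IV: Proposal Blue wins 9–6.
Proposal Blue vs Plan B: 4+7+2 = 13 for Proposal Blue, 2 for Plan B — Proposal Blue by 13–2.
Option III vs Option IV: Option III, 15–0.
Option III vs Plan B: 4+2 = 6 for Option III, 9 for Plan B — Plan B by 9–6.
Option IV vs Plan B: Plan B, 11–4.
Proposal Blue wins every pairwise contest, so Proposal Blue is the Condorcet winner.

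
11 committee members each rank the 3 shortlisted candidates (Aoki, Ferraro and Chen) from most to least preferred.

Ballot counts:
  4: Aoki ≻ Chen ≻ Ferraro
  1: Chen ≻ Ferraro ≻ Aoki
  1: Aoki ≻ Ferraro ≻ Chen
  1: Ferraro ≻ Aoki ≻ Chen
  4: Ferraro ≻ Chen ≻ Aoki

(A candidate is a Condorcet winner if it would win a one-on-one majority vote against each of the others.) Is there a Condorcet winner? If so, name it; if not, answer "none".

Head-to-head results (11 committee members):
Aoki vs Ferraro: Ferraro, 6–5.
Aoki vs Chen: 4+1+1 = 6 for Aoki, 5 for Chen — Aoki by 6–5.
Ferraro vs Chen: Ferraro wins 6–5.
Ferraro wins every pairwise contest, so Ferraro is the Condorcet winner.

Ferraro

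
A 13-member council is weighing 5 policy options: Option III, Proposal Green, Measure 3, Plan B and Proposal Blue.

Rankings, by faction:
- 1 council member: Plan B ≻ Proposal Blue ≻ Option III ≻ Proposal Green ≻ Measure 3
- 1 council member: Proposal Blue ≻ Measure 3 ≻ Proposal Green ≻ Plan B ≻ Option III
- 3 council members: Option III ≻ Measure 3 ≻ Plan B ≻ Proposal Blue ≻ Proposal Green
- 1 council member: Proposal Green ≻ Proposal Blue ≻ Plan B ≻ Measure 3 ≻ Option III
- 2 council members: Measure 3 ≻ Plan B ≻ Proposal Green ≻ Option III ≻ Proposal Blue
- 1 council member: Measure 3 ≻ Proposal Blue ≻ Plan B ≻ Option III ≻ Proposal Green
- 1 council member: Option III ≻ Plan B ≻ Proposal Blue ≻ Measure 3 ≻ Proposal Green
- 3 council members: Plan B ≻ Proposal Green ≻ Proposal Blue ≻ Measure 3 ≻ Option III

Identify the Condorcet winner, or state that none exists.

none

Check each pair by majority over 13 ballots:
Option III vs Proposal Green: 6 to 7, Proposal Green.
Option III vs Measure 3: 5 to 8, Measure 3.
Option III vs Plan B: Option III is ranked higher on 3+1 = 4 ballots, Plan B on 9. Plan B wins 9–4.
Option III vs Proposal Blue: 3+2+1 = 6 for Option III, 7 for Proposal Blue — Proposal Blue by 7–6.
Proposal Green vs Measure 3: Proposal Green preferred on 1+1+3 = 5 ballots; Measure 3 wins 8–5.
Proposal Green vs Plan B: Proposal Green is ranked higher on 1+1 = 2 ballots, Plan B on 11. Plan B wins 11–2.
Proposal Green vs Proposal Blue: 1+2+3 = 6 for Proposal Green, 7 for Proposal Blue — Proposal Blue by 7–6.
Measure 3 vs Plan B: 7 to 6, Measure 3.
Measure 3 vs Proposal Blue: Measure 3 preferred on 3+2+1 = 6 ballots; Proposal Blue wins 7–6.
Plan B vs Proposal Blue: 1+3+2+1+3 = 10 for Plan B, 3 for Proposal Blue — Plan B by 10–3.
No option is unbeaten: Option III loses to Proposal Green; Proposal Green loses to Measure 3; Measure 3 loses to Proposal Blue; Plan B loses to Measure 3; Proposal Blue loses to Plan B. In particular Measure 3 beats Plan B beats Proposal Blue beats Measure 3 is a majority cycle — no Condorcet winner exists.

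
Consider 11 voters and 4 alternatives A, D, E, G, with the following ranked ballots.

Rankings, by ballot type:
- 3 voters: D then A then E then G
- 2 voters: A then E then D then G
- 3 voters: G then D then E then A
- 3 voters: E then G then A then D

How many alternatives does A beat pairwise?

0

A against each rival (11 voters):
A vs D: 2+3 = 5 for A, 6 for D — D by 6–5.
A vs E: E, 6–5.
A vs G: G wins 6–5.
A beats no one; loses to D, E, G — 0 pairwise wins.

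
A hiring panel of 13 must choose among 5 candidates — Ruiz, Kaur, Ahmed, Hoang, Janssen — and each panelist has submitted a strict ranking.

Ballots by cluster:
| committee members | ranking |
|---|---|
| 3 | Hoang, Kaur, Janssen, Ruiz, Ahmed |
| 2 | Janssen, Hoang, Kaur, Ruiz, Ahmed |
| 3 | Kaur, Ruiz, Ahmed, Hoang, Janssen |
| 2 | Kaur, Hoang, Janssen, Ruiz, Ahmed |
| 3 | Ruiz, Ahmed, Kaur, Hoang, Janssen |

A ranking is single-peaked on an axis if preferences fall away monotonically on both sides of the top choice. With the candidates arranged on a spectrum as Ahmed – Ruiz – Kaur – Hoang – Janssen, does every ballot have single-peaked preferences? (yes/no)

Axis positions: Ahmed=1, Ruiz=2, Kaur=3, Hoang=4, Janssen=5.
Cluster 1 (peak Hoang at position 4): ranking walks positions 4-3-5-2-1, expanding outward from the peak — single-peaked.
Cluster 2 (peak Janssen at position 5): ranking walks positions 5-4-3-2-1, expanding outward from the peak — single-peaked.
Cluster 3 (peak Kaur at position 3): ranking walks positions 3-2-1-4-5, expanding outward from the peak — single-peaked.
Cluster 4 (peak Kaur at position 3): ranking walks positions 3-4-5-2-1, expanding outward from the peak — single-peaked.
Cluster 5 (peak Ruiz at position 2): ranking walks positions 2-1-3-4-5, expanding outward from the peak — single-peaked.
Every ranking is single-peaked on this axis.

yes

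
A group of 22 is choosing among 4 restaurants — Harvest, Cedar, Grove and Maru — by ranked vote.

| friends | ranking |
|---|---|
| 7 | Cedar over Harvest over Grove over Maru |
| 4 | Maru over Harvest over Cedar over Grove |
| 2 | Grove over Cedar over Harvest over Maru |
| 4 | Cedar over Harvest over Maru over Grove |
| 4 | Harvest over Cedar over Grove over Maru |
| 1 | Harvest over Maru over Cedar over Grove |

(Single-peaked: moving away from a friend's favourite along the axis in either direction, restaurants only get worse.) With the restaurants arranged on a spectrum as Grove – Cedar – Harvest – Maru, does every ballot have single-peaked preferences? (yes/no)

Axis positions: Grove=1, Cedar=2, Harvest=3, Maru=4.
Faction 1 (peak Cedar at position 2): ranking walks positions 2-3-1-4, expanding outward from the peak — single-peaked.
Faction 2 (peak Maru at position 4): ranking walks positions 4-3-2-1, expanding outward from the peak — single-peaked.
Faction 3 (peak Grove at position 1): ranking walks positions 1-2-3-4, expanding outward from the peak — single-peaked.
Faction 4 (peak Cedar at position 2): ranking walks positions 2-3-4-1, expanding outward from the peak — single-peaked.
Faction 5 (peak Harvest at position 3): ranking walks positions 3-2-1-4, expanding outward from the peak — single-peaked.
Faction 6 (peak Harvest at position 3): ranking walks positions 3-4-2-1, expanding outward from the peak — single-peaked.
Every ranking is single-peaked on this axis.

yes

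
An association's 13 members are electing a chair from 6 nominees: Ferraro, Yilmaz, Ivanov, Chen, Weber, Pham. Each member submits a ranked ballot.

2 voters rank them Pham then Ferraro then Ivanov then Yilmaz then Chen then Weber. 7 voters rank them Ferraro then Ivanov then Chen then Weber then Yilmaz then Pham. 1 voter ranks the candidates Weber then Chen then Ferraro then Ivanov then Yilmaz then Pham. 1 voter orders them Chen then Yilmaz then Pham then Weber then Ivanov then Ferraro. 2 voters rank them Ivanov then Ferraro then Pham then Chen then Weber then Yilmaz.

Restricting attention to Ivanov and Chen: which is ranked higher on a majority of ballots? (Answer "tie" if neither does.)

Ivanov

Ballots ranking Ivanov above Chen: 2 + 7 + 2 = 11.
Ballots ranking Chen above Ivanov: 13 − 11 = 2.
Ivanov wins the head-to-head 11–2.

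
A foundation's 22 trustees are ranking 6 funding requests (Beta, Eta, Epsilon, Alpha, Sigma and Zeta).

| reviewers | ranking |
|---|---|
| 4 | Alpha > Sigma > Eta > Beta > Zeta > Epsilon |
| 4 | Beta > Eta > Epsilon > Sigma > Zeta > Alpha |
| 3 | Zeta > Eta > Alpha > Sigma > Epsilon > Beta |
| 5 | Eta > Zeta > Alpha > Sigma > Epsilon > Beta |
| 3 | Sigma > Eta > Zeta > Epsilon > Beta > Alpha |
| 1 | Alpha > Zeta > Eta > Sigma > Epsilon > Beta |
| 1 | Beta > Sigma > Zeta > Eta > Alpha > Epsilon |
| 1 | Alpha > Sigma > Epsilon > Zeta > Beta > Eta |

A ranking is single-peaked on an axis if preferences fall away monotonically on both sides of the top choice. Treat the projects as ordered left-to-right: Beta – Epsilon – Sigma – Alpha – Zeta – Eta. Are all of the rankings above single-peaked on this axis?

no

Axis positions: Beta=1, Epsilon=2, Sigma=3, Alpha=4, Zeta=5, Eta=6.
Cluster 1: ranking walks positions 4-3-6-1-5-2; Eta is ranked above Zeta even though Zeta lies between Eta and the peak Alpha on the axis — preferences dip and rise again. Not single-peaked.
Cluster 2: ranking walks positions 1-6-2-3-5-4; Eta is ranked above Epsilon even though Epsilon lies between Eta and the peak Beta on the axis — preferences dip and rise again. Not single-peaked.
Cluster 3 (peak Zeta at position 5): ranking walks positions 5-6-4-3-2-1, expanding outward from the peak — single-peaked.
Cluster 4 (peak Eta at position 6): ranking walks positions 6-5-4-3-2-1, expanding outward from the peak — single-peaked.
Cluster 5: ranking walks positions 3-6-5-2-1-4; Eta is ranked above Alpha even though Alpha lies between Eta and the peak Sigma on the axis — preferences dip and rise again. Not single-peaked.
Cluster 6 (peak Alpha at position 4): ranking walks positions 4-5-6-3-2-1, expanding outward from the peak — single-peaked.
Cluster 7: ranking walks positions 1-3-5-6-4-2; Sigma is ranked above Epsilon even though Epsilon lies between Sigma and the peak Beta on the axis — preferences dip and rise again. Not single-peaked.
Cluster 8 (peak Alpha at position 4): ranking walks positions 4-3-2-5-1-6, expanding outward from the peak — single-peaked.
Cluster 1 violates single-peakedness, so the profile is not single-peaked on this axis.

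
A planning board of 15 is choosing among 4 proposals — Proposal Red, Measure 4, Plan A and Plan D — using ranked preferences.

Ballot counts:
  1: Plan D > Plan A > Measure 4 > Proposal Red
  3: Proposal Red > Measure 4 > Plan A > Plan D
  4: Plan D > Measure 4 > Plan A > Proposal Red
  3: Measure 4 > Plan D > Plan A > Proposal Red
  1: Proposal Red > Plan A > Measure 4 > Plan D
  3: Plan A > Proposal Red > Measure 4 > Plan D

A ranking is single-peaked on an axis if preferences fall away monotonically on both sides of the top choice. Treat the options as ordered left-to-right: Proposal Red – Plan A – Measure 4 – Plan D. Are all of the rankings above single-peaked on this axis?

no

Axis positions: Proposal Red=1, Plan A=2, Measure 4=3, Plan D=4.
Group 1: ranking walks positions 4-2-3-1; Plan A is ranked above Measure 4 even though Measure 4 lies between Plan A and the peak Plan D on the axis — preferences dip and rise again. Not single-peaked.
Group 2: ranking walks positions 1-3-2-4; Measure 4 is ranked above Plan A even though Plan A lies between Measure 4 and the peak Proposal Red on the axis — preferences dip and rise again. Not single-peaked.
Group 3 (peak Plan D at position 4): ranking walks positions 4-3-2-1, expanding outward from the peak — single-peaked.
Group 4 (peak Measure 4 at position 3): ranking walks positions 3-4-2-1, expanding outward from the peak — single-peaked.
Group 5 (peak Proposal Red at position 1): ranking walks positions 1-2-3-4, expanding outward from the peak — single-peaked.
Group 6 (peak Plan A at position 2): ranking walks positions 2-1-3-4, expanding outward from the peak — single-peaked.
Group 1 violates single-peakedness, so the profile is not single-peaked on this axis.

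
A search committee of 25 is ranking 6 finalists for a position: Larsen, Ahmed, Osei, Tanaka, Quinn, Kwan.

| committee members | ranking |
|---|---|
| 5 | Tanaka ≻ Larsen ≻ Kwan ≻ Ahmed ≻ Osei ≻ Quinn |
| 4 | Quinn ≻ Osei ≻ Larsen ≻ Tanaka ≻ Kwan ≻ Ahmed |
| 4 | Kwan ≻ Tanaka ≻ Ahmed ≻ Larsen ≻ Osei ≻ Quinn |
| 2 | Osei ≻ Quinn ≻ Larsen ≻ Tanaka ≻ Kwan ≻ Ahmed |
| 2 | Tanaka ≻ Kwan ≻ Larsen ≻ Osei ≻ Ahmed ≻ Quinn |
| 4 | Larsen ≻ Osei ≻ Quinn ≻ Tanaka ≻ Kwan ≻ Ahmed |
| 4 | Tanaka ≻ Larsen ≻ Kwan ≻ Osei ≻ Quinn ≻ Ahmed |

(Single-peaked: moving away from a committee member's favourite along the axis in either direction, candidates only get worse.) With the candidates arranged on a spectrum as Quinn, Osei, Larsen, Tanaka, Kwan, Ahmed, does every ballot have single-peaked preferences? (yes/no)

yes

Axis positions: Quinn=1, Osei=2, Larsen=3, Tanaka=4, Kwan=5, Ahmed=6.
Bloc 1 (peak Tanaka at position 4): ranking walks positions 4-3-5-6-2-1, expanding outward from the peak — single-peaked.
Bloc 2 (peak Quinn at position 1): ranking walks positions 1-2-3-4-5-6, expanding outward from the peak — single-peaked.
Bloc 3 (peak Kwan at position 5): ranking walks positions 5-4-6-3-2-1, expanding outward from the peak — single-peaked.
Bloc 4 (peak Osei at position 2): ranking walks positions 2-1-3-4-5-6, expanding outward from the peak — single-peaked.
Bloc 5 (peak Tanaka at position 4): ranking walks positions 4-5-3-2-6-1, expanding outward from the peak — single-peaked.
Bloc 6 (peak Larsen at position 3): ranking walks positions 3-2-1-4-5-6, expanding outward from the peak — single-peaked.
Bloc 7 (peak Tanaka at position 4): ranking walks positions 4-3-5-2-1-6, expanding outward from the peak — single-peaked.
Every ranking is single-peaked on this axis.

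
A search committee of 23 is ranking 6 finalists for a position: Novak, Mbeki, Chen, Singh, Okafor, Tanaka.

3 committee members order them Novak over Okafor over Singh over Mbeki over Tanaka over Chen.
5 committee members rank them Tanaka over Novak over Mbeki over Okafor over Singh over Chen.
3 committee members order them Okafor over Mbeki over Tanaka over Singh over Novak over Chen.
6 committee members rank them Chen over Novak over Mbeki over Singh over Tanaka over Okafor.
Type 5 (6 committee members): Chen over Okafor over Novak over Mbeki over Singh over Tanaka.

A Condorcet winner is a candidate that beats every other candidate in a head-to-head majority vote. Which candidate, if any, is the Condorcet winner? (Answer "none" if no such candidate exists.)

Head-to-head results (23 committee members):
Novak vs Mbeki: Novak wins 20–3.
Novak vs Chen: Chen wins 12–11.
Novak vs Singh: Novak wins 20–3.
Novak vs Okafor: Novak, 14–9.
Novak vs Tanaka: Novak, 15–8.
Mbeki vs Chen: Chen, 12–11.
Mbeki vs Singh: Mbeki wins 20–3.
Mbeki vs Okafor: Okafor, 12–11.
Mbeki–Tanaka: Mbeki 18–5.
Chen vs Singh: Chen wins 12–11.
Chen vs Okafor: Chen, 12–11.
Chen vs Tanaka: Chen, 12–11.
Singh vs Okafor: Okafor, 17–6.
Singh vs Tanaka: Singh, 15–8.
Okafor vs Tanaka: Okafor wins 12–11.
Chen beats each of Novak, Mbeki, Singh, Okafor, Tanaka — Chen is the Condorcet winner.

Chen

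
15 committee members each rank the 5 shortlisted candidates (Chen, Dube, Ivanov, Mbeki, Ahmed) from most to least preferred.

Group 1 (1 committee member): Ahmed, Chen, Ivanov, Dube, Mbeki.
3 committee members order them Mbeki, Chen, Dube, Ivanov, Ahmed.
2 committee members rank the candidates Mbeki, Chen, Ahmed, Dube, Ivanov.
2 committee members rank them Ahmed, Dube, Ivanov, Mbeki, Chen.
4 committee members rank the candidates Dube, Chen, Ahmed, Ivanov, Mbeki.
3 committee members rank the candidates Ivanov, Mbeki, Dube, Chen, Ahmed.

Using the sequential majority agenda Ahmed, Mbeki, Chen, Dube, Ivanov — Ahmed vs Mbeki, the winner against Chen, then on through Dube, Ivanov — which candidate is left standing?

Ivanov

Round 1: Ahmed vs Mbeki — 7–8, Mbeki advances.
Round 2: Mbeki vs Chen — 10–5, Mbeki advances.
Round 3: Mbeki vs Dube — 8–7, Mbeki advances.
Round 4: Mbeki vs Ivanov — 5–10, Ivanov advances.
The agenda winner is Ivanov.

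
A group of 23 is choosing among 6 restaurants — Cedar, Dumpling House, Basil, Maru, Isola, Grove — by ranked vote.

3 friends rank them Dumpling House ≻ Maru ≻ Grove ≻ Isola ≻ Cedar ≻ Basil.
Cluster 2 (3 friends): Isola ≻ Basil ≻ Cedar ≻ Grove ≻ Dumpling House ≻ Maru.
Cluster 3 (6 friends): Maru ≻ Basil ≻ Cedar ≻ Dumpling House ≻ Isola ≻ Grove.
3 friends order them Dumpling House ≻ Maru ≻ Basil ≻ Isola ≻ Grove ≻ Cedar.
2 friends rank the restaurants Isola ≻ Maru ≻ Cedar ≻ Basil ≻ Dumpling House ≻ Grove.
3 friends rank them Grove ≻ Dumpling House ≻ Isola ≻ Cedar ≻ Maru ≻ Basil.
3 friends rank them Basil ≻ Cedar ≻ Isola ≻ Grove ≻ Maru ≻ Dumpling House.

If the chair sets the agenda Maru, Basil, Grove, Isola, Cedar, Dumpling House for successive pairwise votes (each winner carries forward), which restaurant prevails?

Dumpling House

Round 1: Maru vs Basil — 17–6, Maru advances.
Round 2: Maru vs Grove — 14–9, Maru advances.
Round 3: Maru vs Isola — 12–11, Maru advances.
Round 4: Maru vs Cedar — 14–9, Maru advances.
Round 5: Maru vs Dumpling House — 11–12, Dumpling House advances.
The agenda winner is Dumpling House.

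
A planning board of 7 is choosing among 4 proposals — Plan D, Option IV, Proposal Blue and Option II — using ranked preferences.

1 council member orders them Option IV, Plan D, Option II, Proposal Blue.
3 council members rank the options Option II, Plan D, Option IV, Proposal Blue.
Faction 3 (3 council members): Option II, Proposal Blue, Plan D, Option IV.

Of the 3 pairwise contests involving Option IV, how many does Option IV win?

1

Option IV against each rival (7 council members):
Option IV vs Plan D: Plan D, 6–1.
Option IV vs Proposal Blue: Option IV preferred on 1+3 = 4 ballots; Option IV wins 4–3.
Option IV vs Option II: 1 to 6, Option II.
Option IV beats Proposal Blue; loses to Plan D, Option II — 1 pairwise win.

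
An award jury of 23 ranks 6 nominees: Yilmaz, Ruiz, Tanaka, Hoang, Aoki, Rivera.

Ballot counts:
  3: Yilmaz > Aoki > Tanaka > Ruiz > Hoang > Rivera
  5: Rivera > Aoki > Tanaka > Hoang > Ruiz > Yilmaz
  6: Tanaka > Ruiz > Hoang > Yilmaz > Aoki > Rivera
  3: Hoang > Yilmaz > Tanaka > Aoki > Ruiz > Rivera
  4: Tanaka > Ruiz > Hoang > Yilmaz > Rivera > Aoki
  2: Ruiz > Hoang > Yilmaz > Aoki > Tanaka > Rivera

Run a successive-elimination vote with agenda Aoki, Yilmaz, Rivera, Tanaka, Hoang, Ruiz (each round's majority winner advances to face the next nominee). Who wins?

Round 1: Aoki vs Yilmaz — 5–18, Yilmaz advances.
Round 2: Yilmaz vs Rivera — 18–5, Yilmaz advances.
Round 3: Yilmaz vs Tanaka — 8–15, Tanaka advances.
Round 4: Tanaka vs Hoang — 18–5, Tanaka advances.
Round 5: Tanaka vs Ruiz — 21–2, Tanaka advances.
The agenda winner is Tanaka.

Tanaka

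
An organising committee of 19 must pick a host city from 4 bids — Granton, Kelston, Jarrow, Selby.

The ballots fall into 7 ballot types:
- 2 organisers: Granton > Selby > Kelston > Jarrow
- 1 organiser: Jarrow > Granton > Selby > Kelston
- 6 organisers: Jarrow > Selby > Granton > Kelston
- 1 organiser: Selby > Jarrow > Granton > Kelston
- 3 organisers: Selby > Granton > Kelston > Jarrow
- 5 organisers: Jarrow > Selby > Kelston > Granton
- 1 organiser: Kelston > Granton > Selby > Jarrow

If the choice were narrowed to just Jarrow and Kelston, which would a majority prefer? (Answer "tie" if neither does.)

Jarrow

Ballots ranking Jarrow above Kelston: 1 + 6 + 1 + 5 = 13.
Ballots ranking Kelston above Jarrow: 19 − 13 = 6.
Jarrow wins the head-to-head 13–6.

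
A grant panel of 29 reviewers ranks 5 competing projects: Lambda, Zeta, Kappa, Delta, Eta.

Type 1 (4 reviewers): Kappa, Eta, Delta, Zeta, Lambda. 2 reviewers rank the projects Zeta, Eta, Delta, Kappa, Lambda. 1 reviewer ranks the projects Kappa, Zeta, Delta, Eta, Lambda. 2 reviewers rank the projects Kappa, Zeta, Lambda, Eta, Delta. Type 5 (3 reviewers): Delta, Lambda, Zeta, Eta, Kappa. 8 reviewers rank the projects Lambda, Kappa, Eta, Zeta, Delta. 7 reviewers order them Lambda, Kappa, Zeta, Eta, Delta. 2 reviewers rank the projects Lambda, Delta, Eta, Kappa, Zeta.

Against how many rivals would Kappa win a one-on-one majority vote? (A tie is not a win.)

3

Kappa against each rival (29 reviewers):
Kappa–Lambda: Lambda 20–9.
Kappa vs Zeta: Kappa wins 24–5.
Kappa vs Delta: Kappa is ranked higher on 4+1+2+8+7 = 22 ballots, Delta on 7. Kappa wins 22–7.
Kappa vs Eta: Kappa is ranked higher on 4+1+2+8+7 = 22 ballots, Eta on 7. Kappa wins 22–7.
Kappa beats Zeta, Delta, Eta; loses to Lambda — 3 pairwise wins.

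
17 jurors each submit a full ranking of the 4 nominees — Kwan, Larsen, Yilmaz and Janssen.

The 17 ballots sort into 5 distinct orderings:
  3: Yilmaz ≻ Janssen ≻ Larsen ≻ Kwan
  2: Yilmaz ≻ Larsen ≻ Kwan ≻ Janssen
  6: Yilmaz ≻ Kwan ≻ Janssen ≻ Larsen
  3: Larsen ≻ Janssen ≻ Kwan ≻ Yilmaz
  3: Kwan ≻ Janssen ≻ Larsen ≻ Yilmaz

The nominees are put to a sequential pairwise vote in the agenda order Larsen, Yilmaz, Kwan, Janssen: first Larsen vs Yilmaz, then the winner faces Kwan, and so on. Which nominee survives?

Round 1: Larsen vs Yilmaz — 6–11, Yilmaz advances.
Round 2: Yilmaz vs Kwan — 11–6, Yilmaz advances.
Round 3: Yilmaz vs Janssen — 11–6, Yilmaz advances.
Yilmaz survives the agenda.

Yilmaz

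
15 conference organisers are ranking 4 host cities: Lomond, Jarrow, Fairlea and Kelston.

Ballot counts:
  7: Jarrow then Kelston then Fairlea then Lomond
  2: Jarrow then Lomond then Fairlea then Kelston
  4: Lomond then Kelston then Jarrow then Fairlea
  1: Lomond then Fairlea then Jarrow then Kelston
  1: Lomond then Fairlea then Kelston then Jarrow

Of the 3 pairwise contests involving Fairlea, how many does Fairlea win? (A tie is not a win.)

0

Fairlea against each rival (15 organisers):
Fairlea vs Lomond: Lomond wins 8–7.
Fairlea vs Jarrow: Jarrow, 13–2.
Fairlea vs Kelston: Kelston, 11–4.
Fairlea beats no one; loses to Lomond, Jarrow, Kelston — 0 pairwise wins.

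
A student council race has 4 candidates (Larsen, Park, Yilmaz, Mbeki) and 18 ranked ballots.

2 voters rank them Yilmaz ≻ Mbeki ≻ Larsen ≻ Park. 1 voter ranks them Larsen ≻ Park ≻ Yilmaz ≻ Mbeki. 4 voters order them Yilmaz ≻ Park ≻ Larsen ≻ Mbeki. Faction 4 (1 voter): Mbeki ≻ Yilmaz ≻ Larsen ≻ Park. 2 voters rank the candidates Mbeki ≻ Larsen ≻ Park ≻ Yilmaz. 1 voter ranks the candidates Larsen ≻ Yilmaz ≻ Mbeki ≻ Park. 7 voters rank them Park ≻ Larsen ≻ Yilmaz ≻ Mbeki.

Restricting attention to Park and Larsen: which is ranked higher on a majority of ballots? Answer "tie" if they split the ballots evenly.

Park

Ballots ranking Park above Larsen: 4 + 7 = 11.
Ballots ranking Larsen above Park: 18 − 11 = 7.
Park wins the head-to-head 11–7.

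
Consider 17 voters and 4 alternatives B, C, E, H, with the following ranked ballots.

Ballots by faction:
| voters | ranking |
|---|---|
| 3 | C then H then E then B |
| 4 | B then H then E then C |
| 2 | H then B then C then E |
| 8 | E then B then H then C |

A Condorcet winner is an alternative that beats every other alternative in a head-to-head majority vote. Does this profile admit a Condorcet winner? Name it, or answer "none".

Head-to-head results (17 voters):
B vs C: B preferred on 4+2+8 = 14 ballots; B wins 14–3.
B–E: E 11–6.
B vs H: 12 to 5, B.
C vs E: E wins 12–5.
C vs H: H wins 14–3.
E vs H: H, 9–8.
Every alternative loses at least once (B loses to E; C loses to B; E loses to H; H loses to B). The majority relation contains the cycle B → H → E → B, so there is no Condorcet winner.

none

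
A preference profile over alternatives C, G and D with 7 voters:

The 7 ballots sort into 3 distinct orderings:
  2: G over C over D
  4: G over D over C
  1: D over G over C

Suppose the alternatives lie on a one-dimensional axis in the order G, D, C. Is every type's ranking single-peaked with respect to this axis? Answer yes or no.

Axis positions: G=1, D=2, C=3.
Type 1: ranking walks positions 1-3-2; C is ranked above D even though D lies between C and the peak G on the axis — preferences dip and rise again. Not single-peaked.
Type 2 (peak G at position 1): ranking walks positions 1-2-3, expanding outward from the peak — single-peaked.
Type 3 (peak D at position 2): ranking walks positions 2-1-3, expanding outward from the peak — single-peaked.
Type 1 violates single-peakedness, so the profile is not single-peaked on this axis.

no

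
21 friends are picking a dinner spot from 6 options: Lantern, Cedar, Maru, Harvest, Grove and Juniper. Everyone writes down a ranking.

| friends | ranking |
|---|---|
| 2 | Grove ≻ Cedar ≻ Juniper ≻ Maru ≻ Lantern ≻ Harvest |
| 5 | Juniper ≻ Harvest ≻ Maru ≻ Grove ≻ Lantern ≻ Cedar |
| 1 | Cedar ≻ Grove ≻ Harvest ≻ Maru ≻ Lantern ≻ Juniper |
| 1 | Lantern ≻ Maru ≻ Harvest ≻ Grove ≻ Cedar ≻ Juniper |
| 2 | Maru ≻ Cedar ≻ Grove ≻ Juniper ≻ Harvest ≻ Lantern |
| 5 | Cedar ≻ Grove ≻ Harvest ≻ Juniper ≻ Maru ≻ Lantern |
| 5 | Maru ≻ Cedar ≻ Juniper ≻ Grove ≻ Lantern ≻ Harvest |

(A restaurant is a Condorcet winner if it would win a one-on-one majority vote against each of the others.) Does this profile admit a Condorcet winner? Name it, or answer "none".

Check each pair by majority over 21 ballots:
Lantern vs Cedar: 6 to 15, Cedar.
Lantern vs Maru: Lantern is ranked higher on 1 ballot, Maru on 20. Maru wins 20–1.
Lantern vs Harvest: Lantern preferred on 2+1+5 = 8 ballots; Harvest wins 13–8.
Lantern vs Grove: Lantern preferred on 1 ballot; Grove wins 20–1.
Lantern vs Juniper: Lantern is ranked higher on 1+1 = 2 ballots, Juniper on 19. Juniper wins 19–2.
Cedar vs Maru: Cedar preferred on 2+1+5 = 8 ballots; Maru wins 13–8.
Cedar vs Harvest: 15 to 6, Cedar.
Cedar vs Grove: 13 to 8, Cedar.
Cedar vs Juniper: 2+1+1+2+5+5 = 16 for Cedar, 5 for Juniper — Cedar by 16–5.
Maru vs Harvest: 10 to 11, Harvest.
Maru vs Grove: 5+1+2+5 = 13 for Maru, 8 for Grove — Maru by 13–8.
Maru vs Juniper: 9 to 12, Juniper.
Harvest vs Grove: 5+1 = 6 for Harvest, 15 for Grove — Grove by 15–6.
Harvest vs Juniper: 7 to 14, Juniper.
Grove vs Juniper: Grove is ranked higher on 2+1+1+2+5 = 11 ballots, Juniper on 10. Grove wins 11–10.
Each restaurant drops at least one matchup (Lantern loses to Cedar; Cedar loses to Maru; Maru loses to Harvest; Harvest loses to Cedar; Grove loses to Cedar; Juniper loses to Cedar); the cycle Cedar beats Harvest beats Maru beats Cedar rules out a Condorcet winner.

none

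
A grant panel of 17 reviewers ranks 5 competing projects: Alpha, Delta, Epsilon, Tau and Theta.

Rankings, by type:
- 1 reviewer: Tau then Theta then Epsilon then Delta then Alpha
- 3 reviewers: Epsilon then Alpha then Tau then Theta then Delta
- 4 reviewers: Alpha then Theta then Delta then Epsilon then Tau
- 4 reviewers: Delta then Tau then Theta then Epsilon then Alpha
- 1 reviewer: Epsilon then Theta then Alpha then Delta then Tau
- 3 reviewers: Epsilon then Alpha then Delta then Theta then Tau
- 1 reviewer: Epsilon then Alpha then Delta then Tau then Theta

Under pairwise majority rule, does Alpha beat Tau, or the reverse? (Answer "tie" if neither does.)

Ballots ranking Alpha above Tau: 3 + 4 + 1 + 3 + 1 = 12.
Ballots ranking Tau above Alpha: 17 − 12 = 5.
Alpha wins the head-to-head 12–5.

Alpha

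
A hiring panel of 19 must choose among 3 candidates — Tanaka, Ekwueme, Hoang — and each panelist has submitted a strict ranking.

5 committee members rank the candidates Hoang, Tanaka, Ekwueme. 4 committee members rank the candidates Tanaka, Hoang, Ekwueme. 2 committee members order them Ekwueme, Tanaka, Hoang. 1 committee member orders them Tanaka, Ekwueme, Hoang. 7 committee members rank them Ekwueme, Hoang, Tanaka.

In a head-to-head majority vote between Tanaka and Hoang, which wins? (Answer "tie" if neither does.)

Ballots ranking Tanaka above Hoang: 4 + 2 + 1 = 7.
Ballots ranking Hoang above Tanaka: 19 − 7 = 12.
Hoang wins the head-to-head 12–7.

Hoang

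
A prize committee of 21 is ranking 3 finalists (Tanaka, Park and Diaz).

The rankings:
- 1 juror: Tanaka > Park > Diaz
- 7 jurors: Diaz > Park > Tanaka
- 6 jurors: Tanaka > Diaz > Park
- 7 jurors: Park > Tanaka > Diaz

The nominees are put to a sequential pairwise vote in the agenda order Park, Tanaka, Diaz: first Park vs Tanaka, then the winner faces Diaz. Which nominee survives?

Round 1: Park vs Tanaka — 14–7, Park advances.
Round 2: Park vs Diaz — 8–13, Diaz advances.
The agenda winner is Diaz.

Diaz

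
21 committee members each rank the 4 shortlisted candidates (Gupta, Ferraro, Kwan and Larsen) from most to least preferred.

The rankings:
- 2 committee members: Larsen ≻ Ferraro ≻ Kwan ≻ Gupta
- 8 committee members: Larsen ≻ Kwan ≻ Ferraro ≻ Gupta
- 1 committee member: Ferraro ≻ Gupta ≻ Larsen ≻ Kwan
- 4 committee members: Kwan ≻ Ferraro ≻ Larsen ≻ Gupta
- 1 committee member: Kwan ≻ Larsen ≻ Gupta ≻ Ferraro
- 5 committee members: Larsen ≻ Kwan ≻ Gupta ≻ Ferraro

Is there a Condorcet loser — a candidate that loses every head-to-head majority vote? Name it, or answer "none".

Gupta

Head-to-head results (21 committee members):
Gupta vs Ferraro: 6 to 15, Ferraro.
Gupta vs Kwan: 1 for Gupta, 20 for Kwan — Kwan by 20–1.
Gupta vs Larsen: 1 to 20, Larsen.
Ferraro vs Kwan: 2+1 = 3 for Ferraro, 18 for Kwan — Kwan by 18–3.
Ferraro vs Larsen: Larsen wins 16–5.
Kwan–Larsen: Larsen 16–5.
Only Gupta has no wins; Gupta is the Condorcet loser.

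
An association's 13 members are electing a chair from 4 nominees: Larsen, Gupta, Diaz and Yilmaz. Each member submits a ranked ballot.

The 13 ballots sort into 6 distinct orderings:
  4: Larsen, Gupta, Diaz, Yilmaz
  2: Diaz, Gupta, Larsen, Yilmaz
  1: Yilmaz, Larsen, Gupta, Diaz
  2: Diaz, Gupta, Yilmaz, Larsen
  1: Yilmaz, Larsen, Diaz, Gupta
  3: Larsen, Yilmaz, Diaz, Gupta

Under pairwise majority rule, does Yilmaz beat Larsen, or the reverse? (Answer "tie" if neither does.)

Larsen

Ballots ranking Yilmaz above Larsen: 1 + 2 + 1 = 4.
Ballots ranking Larsen above Yilmaz: 13 − 4 = 9.
Larsen wins the head-to-head 9–4.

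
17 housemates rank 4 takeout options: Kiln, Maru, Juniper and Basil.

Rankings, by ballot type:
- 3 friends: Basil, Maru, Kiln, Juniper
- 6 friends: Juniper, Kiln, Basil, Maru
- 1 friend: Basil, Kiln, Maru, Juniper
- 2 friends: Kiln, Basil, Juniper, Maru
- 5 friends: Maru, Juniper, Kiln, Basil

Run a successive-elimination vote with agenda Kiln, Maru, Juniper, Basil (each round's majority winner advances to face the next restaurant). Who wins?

Juniper

Round 1: Kiln vs Maru — 9–8, Kiln advances.
Round 2: Kiln vs Juniper — 6–11, Juniper advances.
Round 3: Juniper vs Basil — 11–6, Juniper advances.
The agenda winner is Juniper.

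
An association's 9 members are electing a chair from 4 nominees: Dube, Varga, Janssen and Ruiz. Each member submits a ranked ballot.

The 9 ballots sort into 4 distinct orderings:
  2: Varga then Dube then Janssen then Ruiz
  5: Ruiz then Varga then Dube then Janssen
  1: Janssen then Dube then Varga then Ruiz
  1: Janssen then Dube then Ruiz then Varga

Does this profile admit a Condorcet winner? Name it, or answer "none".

Check each pair by majority over 9 ballots:
Dube–Varga: Varga 7–2.
Dube vs Janssen: Dube, 7–2.
Dube vs Ruiz: Ruiz, 5–4.
Varga–Janssen: Varga 7–2.
Varga vs Ruiz: Ruiz wins 6–3.
Janssen vs Ruiz: Ruiz wins 5–4.
Only Ruiz has no losses; Ruiz is the Condorcet winner.

Ruiz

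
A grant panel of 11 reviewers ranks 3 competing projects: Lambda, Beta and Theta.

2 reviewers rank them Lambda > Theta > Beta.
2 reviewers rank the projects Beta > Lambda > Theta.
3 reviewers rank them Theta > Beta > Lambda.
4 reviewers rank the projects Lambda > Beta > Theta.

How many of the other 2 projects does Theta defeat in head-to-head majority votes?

0

Theta against each rival (11 reviewers):
Theta vs Lambda: Lambda wins 8–3.
Theta vs Beta: Theta preferred on 2+3 = 5 ballots; Beta wins 6–5.
Theta beats no one; loses to Lambda, Beta — 0 pairwise wins.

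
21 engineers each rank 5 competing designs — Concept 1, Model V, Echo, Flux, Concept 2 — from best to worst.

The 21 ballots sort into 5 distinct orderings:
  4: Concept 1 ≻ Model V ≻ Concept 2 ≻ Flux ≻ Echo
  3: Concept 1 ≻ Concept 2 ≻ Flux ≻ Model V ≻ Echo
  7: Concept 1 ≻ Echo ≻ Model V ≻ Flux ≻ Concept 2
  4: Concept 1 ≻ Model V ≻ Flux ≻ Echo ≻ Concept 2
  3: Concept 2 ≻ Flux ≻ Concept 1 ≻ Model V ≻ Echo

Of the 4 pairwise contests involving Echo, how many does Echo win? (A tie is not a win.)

Echo against each rival (21 engineers):
Echo vs Concept 1: Echo preferred on 0 ballots; Concept 1 wins 21–0.
Echo vs Model V: Echo is ranked higher on 7 ballots, Model V on 14. Model V wins 14–7.
Echo–Flux: Flux 14–7.
Echo vs Concept 2: Echo wins 11–10.
Echo beats Concept 2; loses to Concept 1, Model V, Flux — 1 pairwise win.

1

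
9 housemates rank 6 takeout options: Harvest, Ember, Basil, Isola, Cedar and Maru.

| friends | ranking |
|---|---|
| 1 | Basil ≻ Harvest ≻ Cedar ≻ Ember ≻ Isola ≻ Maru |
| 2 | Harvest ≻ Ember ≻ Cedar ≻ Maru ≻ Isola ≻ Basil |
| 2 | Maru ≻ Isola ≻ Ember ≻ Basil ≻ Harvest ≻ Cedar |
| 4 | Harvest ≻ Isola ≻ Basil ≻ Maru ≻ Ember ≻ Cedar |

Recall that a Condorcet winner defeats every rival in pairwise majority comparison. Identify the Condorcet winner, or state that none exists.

Harvest

Head-to-head results (9 friends):
Harvest vs Ember: 1+2+4 = 7 for Harvest, 2 for Ember — Harvest by 7–2.
Harvest vs Basil: Harvest preferred on 2+4 = 6 ballots; Harvest wins 6–3.
Harvest vs Isola: Harvest, 7–2.
Harvest vs Cedar: 9 to 0, Harvest.
Harvest vs Maru: 7 to 2, Harvest.
Ember vs Basil: 4 to 5, Basil.
Ember–Isola: Isola 6–3.
Ember vs Cedar: Ember, 8–1.
Ember–Maru: Maru 6–3.
Basil vs Isola: Isola wins 8–1.
Basil–Cedar: Basil 7–2.
Basil vs Maru: Basil, 5–4.
Isola vs Cedar: Isola preferred on 2+4 = 6 ballots; Isola wins 6–3.
Isola vs Maru: Isola is ranked higher on 1+4 = 5 ballots, Maru on 4. Isola wins 5–4.
Cedar vs Maru: Cedar is ranked higher on 1+2 = 3 ballots, Maru on 6. Maru wins 6–3.
Harvest wins every pairwise contest, so Harvest is the Condorcet winner.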